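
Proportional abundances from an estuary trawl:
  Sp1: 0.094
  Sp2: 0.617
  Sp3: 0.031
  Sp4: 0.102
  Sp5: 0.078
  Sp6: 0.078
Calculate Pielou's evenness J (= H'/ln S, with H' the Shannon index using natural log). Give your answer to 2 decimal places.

H' = −Σ pᵢ ln pᵢ = −((-0.2223) + (-0.2979) + (-0.1077) + (-0.2328) + (-0.1990) + (-0.1990)) = 1.2587 (working shown to 4 dp, full precision carried).
With S = 6 species, ln S = 1.7918, so J = 1.2587/1.7918 = 0.7025, i.e. 0.70 to 2 decimal places.

0.70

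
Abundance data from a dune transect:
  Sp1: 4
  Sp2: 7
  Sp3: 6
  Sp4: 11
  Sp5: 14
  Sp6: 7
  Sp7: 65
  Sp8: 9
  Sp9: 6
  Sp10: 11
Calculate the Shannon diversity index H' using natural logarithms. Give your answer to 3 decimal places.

1.834

Total N = 4+7+6+11+14+7+65+9+6+11 = 140, so the proportions are 0.02857, 0.05, 0.04286, 0.07857, 0.1, 0.05, 0.46429, 0.06429, 0.04286, 0.07857 (working shown to 5 dp, full precision carried).
Each pᵢ ln pᵢ term: 0.02857×(-3.55535)=-0.10158, 0.05×(-2.99573)=-0.14979, 0.04286×(-3.14988)=-0.13499, 0.07857×(-2.54375)=-0.19987, 0.1×(-2.30259)=-0.23026, 0.05×(-2.99573)=-0.14979, 0.46429×(-0.76726)=-0.35623, 0.06429×(-2.74442)=-0.17643, 0.04286×(-3.14988)=-0.13499, 0.07857×(-2.54375)=-0.19987.
Sum = -1.83379, so H' = 1.834.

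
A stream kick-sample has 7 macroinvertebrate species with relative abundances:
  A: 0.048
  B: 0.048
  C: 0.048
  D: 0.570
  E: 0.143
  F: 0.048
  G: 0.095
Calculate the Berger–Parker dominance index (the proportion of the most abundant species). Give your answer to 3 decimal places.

The largest proportion is 0.57, i.e. d = 0.570 to 3 decimal places.

0.570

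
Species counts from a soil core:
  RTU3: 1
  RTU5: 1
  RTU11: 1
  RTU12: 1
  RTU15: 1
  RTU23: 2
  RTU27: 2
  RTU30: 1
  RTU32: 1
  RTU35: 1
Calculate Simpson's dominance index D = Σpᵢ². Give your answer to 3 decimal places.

0.111

Total N = 1+1+1+1+1+2+2+1+1+1 = 12, so the proportions are 0.08333, 0.08333, 0.08333, 0.08333, 0.08333, 0.16667, 0.16667, 0.08333, 0.08333, 0.08333 (working shown to 5 dp, full precision carried).
D = 0.08333² + 0.08333² + 0.08333² + 0.08333² + 0.08333² + 0.16667² + 0.16667² + 0.08333² + 0.08333² + 0.08333² = 0.00694 + 0.00694 + 0.00694 + 0.00694 + 0.00694 + 0.02778 + 0.02778 + 0.00694 + 0.00694 + 0.00694 = 0.11111.
To 3 decimal places, D = 0.111.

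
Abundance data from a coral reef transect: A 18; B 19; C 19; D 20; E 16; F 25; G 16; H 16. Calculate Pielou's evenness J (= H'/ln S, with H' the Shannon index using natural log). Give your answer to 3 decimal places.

Total N = 18+19+19+20+16+25+16+16 = 149, so the proportions are 0.12081, 0.12752, 0.12752, 0.13423, 0.10738, 0.16779, 0.10738, 0.10738 (working shown to 5 dp, full precision carried).
H' = −Σ pᵢ ln pᵢ = −((-0.25533) + (-0.26262) + (-0.26262) + (-0.26956) + (-0.23961) + (-0.29951) + (-0.23961) + (-0.23961)) = 2.06847.
With S = 8 species, ln S = 2.07944, so J = 2.06847/2.07944 = 0.99472, i.e. 0.995 to 3 decimal places.

0.995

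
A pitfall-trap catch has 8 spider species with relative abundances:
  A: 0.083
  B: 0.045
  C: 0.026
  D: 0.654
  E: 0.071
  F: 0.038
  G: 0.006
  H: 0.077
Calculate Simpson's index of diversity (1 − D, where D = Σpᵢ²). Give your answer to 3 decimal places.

D = 0.083² + 0.045² + 0.026² + 0.654² + 0.071² + 0.038² + 0.006² + 0.077² = 0.00689 + 0.00202 + 0.00068 + 0.42772 + 0.00504 + 0.00144 + 0.00004 + 0.00593 = 0.44976 (working shown to 5 dp, full precision carried).
So 1 − D = 0.55024, i.e. 0.550 to 3 decimal places.

0.550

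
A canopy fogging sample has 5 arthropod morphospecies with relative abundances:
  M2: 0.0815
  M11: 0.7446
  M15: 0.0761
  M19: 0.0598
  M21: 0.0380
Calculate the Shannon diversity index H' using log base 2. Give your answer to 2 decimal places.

Each pᵢ log₂ pᵢ term (working shown to 4 dp, full precision carried): 0.0815×(-3.6171)=-0.2948, 0.7446×(-0.4255)=-0.3168, 0.0761×(-3.7160)=-0.2828, 0.0598×(-4.0637)=-0.2430, 0.038×(-4.7179)=-0.1793.
Sum = -1.3167, so H' = 1.32.

1.32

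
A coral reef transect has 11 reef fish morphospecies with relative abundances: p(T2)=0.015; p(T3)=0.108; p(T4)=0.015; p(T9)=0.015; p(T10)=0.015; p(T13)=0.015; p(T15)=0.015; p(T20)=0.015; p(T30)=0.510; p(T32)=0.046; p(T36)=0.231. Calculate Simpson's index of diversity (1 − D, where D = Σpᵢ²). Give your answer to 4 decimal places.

D = 0.015² + 0.108² + 0.015² + 0.015² + 0.015² + 0.015² + 0.015² + 0.015² + 0.51² + 0.046² + 0.231² = 0.000225 + 0.011664 + 0.000225 + 0.000225 + 0.000225 + 0.000225 + 0.000225 + 0.000225 + 0.260100 + 0.002116 + 0.053361 = 0.328816 (working shown to 6 dp, full precision carried).
So 1 − D = 0.671184, i.e. 0.6712 to 4 decimal places.

0.6712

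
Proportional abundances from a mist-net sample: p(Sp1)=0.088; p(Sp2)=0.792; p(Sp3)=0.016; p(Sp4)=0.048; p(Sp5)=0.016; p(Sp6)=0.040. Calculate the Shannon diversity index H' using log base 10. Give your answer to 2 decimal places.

Each pᵢ log₁₀ pᵢ term (working shown to 4 dp, full precision carried): 0.088×(-1.0555)=-0.0929, 0.792×(-0.1013)=-0.0802, 0.016×(-1.7959)=-0.0287, 0.048×(-1.3188)=-0.0633, 0.016×(-1.7959)=-0.0287, 0.04×(-1.3979)=-0.0559.
Sum = -0.3498, so H' = 0.35.

0.35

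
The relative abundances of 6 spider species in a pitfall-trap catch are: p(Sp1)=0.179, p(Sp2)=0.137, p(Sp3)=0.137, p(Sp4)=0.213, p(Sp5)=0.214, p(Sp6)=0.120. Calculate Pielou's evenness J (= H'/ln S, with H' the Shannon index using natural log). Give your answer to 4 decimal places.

H' = −Σ pᵢ ln pᵢ = −((-0.307946) + (-0.272325) + (-0.272325) + (-0.329397) + (-0.329941) + (-0.254432)) = 1.766365 (working shown to 6 dp, full precision carried).
With S = 6 species, ln S = 1.791759, so J = 1.766365/1.791759 = 0.985827, i.e. 0.9858 to 4 decimal places.

0.9858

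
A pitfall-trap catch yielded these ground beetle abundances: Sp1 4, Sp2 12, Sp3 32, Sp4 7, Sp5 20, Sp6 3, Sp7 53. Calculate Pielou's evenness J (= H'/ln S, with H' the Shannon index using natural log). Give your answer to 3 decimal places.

Total N = 4+12+32+7+20+3+53 = 131, so the proportions are 0.03053, 0.0916, 0.24427, 0.05344, 0.15267, 0.0229, 0.40458 (working shown to 5 dp, full precision carried).
H' = −Σ pᵢ ln pᵢ = −((-0.10653) + (-0.21896) + (-0.34430) + (-0.15653) + (-0.28694) + (-0.08649) + (-0.36611)) = 1.56585.
With S = 7 species, ln S = 1.94591, so J = 1.56585/1.94591 = 0.80469, i.e. 0.805 to 3 decimal places.

0.805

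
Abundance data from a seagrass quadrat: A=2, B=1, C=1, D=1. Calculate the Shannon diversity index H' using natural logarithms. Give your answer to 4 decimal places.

1.3322

Total N = 2+1+1+1 = 5, so the proportions are 0.4, 0.2, 0.2, 0.2 (working shown to 6 dp, full precision carried).
Each pᵢ ln pᵢ term: 0.4×(-0.916291)=-0.366516, 0.2×(-1.609438)=-0.321888, 0.2×(-1.609438)=-0.321888, 0.2×(-1.609438)=-0.321888.
Sum = -1.332179, so H' = 1.3322.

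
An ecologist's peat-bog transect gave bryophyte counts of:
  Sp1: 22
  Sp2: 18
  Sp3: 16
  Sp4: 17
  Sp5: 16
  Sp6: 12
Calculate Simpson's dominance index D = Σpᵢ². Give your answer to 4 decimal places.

0.1718

Total N = 22+18+16+17+16+12 = 101, so the proportions are 0.217822, 0.178218, 0.158416, 0.168317, 0.158416, 0.118812 (working shown to 6 dp, full precision carried).
D = 0.217822² + 0.178218² + 0.158416² + 0.168317² + 0.158416² + 0.118812² = 0.047446 + 0.031762 + 0.025096 + 0.028331 + 0.025096 + 0.014116 = 0.171846.
To 4 decimal places, D = 0.1718.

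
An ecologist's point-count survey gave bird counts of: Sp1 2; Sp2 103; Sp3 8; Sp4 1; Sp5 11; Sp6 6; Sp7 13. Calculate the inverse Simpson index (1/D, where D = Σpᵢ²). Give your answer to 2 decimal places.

1.88

Total N = 2+103+8+1+11+6+13 = 144, so the proportions are 0.01389, 0.71528, 0.05556, 0.00694, 0.07639, 0.04167, 0.09028 (working shown to 5 dp, full precision carried).
D = 0.01389² + 0.71528² + 0.05556² + 0.00694² + 0.07639² + 0.04167² + 0.09028² = 0.00019 + 0.51162 + 0.00309 + 0.00005 + 0.00584 + 0.00174 + 0.00815 = 0.53067.
So 1/D = 1.8844, i.e. 1.88 to 2 decimal places.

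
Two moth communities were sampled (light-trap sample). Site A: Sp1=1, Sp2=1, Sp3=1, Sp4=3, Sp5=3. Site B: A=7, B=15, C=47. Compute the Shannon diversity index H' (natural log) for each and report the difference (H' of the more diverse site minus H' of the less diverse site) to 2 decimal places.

Site A: N=9, proportions 0.1111, 0.1111, 0.1111, 0.3333, 0.3333, giving H' = 1.4648 (working shown to 4 dp, full precision carried).
Site B: N=69, proportions 0.1014, 0.2174, 0.6812, giving H' = 0.8254.
Difference = |1.4648 − 0.8254| = 0.6394, i.e. 0.64 to 2 decimal places.

0.64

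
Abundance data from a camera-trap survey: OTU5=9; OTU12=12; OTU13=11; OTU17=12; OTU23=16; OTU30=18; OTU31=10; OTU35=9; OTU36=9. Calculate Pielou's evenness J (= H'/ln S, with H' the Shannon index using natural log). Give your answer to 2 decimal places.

Total N = 9+12+11+12+16+18+10+9+9 = 106, so the proportions are 0.0849, 0.1132, 0.1038, 0.1132, 0.1509, 0.1698, 0.0943, 0.0849, 0.0849 (working shown to 4 dp, full precision carried).
H' = −Σ pᵢ ln pᵢ = −((-0.2094) + (-0.2466) + (-0.2351) + (-0.2466) + (-0.2854) + (-0.3011) + (-0.2227) + (-0.2094) + (-0.2094)) = 2.1658.
With S = 9 species, ln S = 2.1972, so J = 2.1658/2.1972 = 0.9857, i.e. 0.99 to 2 decimal places.

0.99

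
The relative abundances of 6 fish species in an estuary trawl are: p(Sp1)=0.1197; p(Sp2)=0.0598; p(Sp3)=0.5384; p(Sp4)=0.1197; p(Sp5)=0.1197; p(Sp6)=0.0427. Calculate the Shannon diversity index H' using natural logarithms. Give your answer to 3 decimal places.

1.399

Each pᵢ ln pᵢ term (working shown to 5 dp, full precision carried): 0.1197×(-2.12277)=-0.25410, 0.0598×(-2.81675)=-0.16844, 0.5384×(-0.61915)=-0.33335, 0.1197×(-2.12277)=-0.25410, 0.1197×(-2.12277)=-0.25410, 0.0427×(-3.15356)=-0.13466.
Sum = -1.39874, so H' = 1.399.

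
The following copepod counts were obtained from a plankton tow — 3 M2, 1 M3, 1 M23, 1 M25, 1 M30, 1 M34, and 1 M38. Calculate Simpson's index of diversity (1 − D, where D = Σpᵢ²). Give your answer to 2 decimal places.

0.81

Total N = 3+1+1+1+1+1+1 = 9, so the proportions are 0.33333, 0.11111, 0.11111, 0.11111, 0.11111, 0.11111, 0.11111 (working shown to 5 dp, full precision carried).
D = 0.33333² + 0.11111² + 0.11111² + 0.11111² + 0.11111² + 0.11111² + 0.11111² = 0.11111 + 0.01235 + 0.01235 + 0.01235 + 0.01235 + 0.01235 + 0.01235 = 0.18519.
So 1 − D = 0.81481, i.e. 0.81 to 2 decimal places.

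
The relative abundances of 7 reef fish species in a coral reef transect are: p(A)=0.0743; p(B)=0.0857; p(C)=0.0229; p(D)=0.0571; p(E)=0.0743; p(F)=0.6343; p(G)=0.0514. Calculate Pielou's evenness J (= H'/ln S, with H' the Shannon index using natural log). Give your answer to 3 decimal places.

0.662

H' = −Σ pᵢ ln pᵢ = −((-0.19315) + (-0.21056) + (-0.08648) + (-0.16347) + (-0.19315) + (-0.28875) + (-0.15256)) = 1.28814 (working shown to 5 dp, full precision carried).
With S = 7 species, ln S = 1.94591, so J = 1.28814/1.94591 = 0.66197, i.e. 0.662 to 3 decimal places.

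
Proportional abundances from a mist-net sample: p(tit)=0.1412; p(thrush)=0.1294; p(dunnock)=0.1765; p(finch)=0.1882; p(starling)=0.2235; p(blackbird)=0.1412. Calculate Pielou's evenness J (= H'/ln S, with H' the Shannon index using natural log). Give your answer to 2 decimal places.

0.99

H' = −Σ pᵢ ln pᵢ = −((-0.2764) + (-0.2646) + (-0.3061) + (-0.3143) + (-0.3349) + (-0.2764)) = 1.7728 (working shown to 4 dp, full precision carried).
With S = 6 species, ln S = 1.7918, so J = 1.7728/1.7918 = 0.9894, i.e. 0.99 to 2 decimal places.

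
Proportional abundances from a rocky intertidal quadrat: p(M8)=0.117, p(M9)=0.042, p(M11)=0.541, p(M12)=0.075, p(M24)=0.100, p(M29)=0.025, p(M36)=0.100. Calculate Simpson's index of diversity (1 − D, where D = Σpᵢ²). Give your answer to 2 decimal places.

D = 0.117² + 0.042² + 0.541² + 0.075² + 0.1² + 0.025² + 0.1² = 0.0137 + 0.0018 + 0.2927 + 0.0056 + 0.0100 + 0.0006 + 0.0100 = 0.3344 (working shown to 4 dp, full precision carried).
So 1 − D = 0.6656, i.e. 0.67 to 2 decimal places.

0.67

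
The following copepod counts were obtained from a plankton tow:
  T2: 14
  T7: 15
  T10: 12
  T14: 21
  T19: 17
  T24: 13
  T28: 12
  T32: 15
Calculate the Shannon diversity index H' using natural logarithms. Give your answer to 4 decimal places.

Total N = 14+15+12+21+17+13+12+15 = 119, so the proportions are 0.117647, 0.12605, 0.10084, 0.176471, 0.142857, 0.109244, 0.10084, 0.12605 (working shown to 6 dp, full precision carried).
Each pᵢ ln pᵢ term: 0.117647×(-2.140066)=-0.251772, 0.12605×(-2.071073)=-0.261060, 0.10084×(-2.294217)=-0.231350, 0.176471×(-1.734601)=-0.306106, 0.142857×(-1.945910)=-0.277987, 0.109244×(-2.214174)=-0.241885, 0.10084×(-2.294217)=-0.231350, 0.12605×(-2.071073)=-0.261060.
Sum = -2.062569, so H' = 2.0626.

2.0626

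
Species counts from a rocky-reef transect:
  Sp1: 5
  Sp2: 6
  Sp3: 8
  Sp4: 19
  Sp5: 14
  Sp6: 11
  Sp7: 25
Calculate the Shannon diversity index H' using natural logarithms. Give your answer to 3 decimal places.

1.805

Total N = 5+6+8+19+14+11+25 = 88, so the proportions are 0.05682, 0.06818, 0.09091, 0.21591, 0.15909, 0.125, 0.28409 (working shown to 5 dp, full precision carried).
Each pᵢ ln pᵢ term: 0.05682×(-2.86790)=-0.16295, 0.06818×(-2.68558)=-0.18311, 0.09091×(-2.39790)=-0.21799, 0.21591×(-1.53290)=-0.33097, 0.15909×(-1.83828)=-0.29245, 0.125×(-2.07944)=-0.25993, 0.28409×(-1.25846)=-0.35752.
Sum = -1.80491, so H' = 1.805.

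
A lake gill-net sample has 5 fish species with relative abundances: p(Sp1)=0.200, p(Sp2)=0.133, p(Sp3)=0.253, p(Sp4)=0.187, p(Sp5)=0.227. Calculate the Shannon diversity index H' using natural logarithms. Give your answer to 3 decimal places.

Each pᵢ ln pᵢ term (working shown to 5 dp, full precision carried): 0.2×(-1.60944)=-0.32189, 0.133×(-2.01741)=-0.26832, 0.253×(-1.37437)=-0.34771, 0.187×(-1.67665)=-0.31353, 0.227×(-1.48281)=-0.33660.
Sum = -1.58805, so H' = 1.588.

1.588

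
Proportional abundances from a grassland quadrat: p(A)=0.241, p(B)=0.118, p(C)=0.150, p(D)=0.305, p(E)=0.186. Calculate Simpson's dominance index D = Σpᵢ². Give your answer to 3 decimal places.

0.222

D = 0.241² + 0.118² + 0.15² + 0.305² + 0.186² = 0.05808 + 0.01392 + 0.02250 + 0.09302 + 0.03460 = 0.22213 (working shown to 5 dp, full precision carried).
To 3 decimal places, D = 0.222.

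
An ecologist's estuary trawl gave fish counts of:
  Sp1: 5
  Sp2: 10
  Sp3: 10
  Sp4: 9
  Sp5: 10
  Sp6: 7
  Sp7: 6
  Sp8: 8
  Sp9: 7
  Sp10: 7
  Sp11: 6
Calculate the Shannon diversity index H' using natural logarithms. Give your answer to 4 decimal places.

Total N = 5+10+10+9+10+7+6+8+7+7+6 = 85, so the proportions are 0.058824, 0.117647, 0.117647, 0.105882, 0.117647, 0.082353, 0.070588, 0.094118, 0.082353, 0.082353, 0.070588 (working shown to 6 dp, full precision carried).
Each pᵢ ln pᵢ term: 0.058824×(-2.833213)=-0.166660, 0.117647×(-2.140066)=-0.251772, 0.117647×(-2.140066)=-0.251772, 0.105882×(-2.245427)=-0.237751, 0.117647×(-2.140066)=-0.251772, 0.082353×(-2.496741)=-0.205614, 0.070588×(-2.650892)=-0.187122, 0.094118×(-2.363210)=-0.222420, 0.082353×(-2.496741)=-0.205614, 0.082353×(-2.496741)=-0.205614, 0.070588×(-2.650892)=-0.187122.
Sum = -2.373233, so H' = 2.3732.

2.3732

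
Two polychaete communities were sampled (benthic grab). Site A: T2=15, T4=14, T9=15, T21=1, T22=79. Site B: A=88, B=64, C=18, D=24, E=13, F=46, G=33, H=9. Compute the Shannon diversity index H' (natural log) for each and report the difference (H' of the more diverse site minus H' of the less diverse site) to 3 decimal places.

Site A: N=124, proportions 0.12097, 0.1129, 0.12097, 0.00806, 0.6371, giving H' = 1.08339 (working shown to 5 dp, full precision carried).
Site B: N=295, proportions 0.29831, 0.21695, 0.06102, 0.08136, 0.04407, 0.15593, 0.11186, 0.03051, giving H' = 1.84597.
Difference = |1.08339 − 1.84597| = 0.76258, i.e. 0.763 to 3 decimal places.

0.763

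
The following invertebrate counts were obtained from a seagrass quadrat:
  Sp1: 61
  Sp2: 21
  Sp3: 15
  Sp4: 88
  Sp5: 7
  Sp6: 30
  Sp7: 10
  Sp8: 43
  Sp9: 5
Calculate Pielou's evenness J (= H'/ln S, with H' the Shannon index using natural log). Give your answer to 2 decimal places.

0.85

Total N = 61+21+15+88+7+30+10+43+5 = 280, so the proportions are 0.2179, 0.075, 0.0536, 0.3143, 0.025, 0.1071, 0.0357, 0.1536, 0.0179 (working shown to 4 dp, full precision carried).
H' = −Σ pᵢ ln pᵢ = −((-0.3320) + (-0.1943) + (-0.1568) + (-0.3638) + (-0.0922) + (-0.2393) + (-0.1190) + (-0.2877) + (-0.0719)) = 1.8570.
With S = 9 species, ln S = 2.1972, so J = 1.8570/2.1972 = 0.8451, i.e. 0.85 to 2 decimal places.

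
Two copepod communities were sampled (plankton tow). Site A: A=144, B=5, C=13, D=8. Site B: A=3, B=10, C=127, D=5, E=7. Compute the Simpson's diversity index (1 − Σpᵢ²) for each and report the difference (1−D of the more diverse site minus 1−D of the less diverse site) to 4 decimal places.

Site A: N=170, proportions 0.847059, 0.029412, 0.076471, 0.047059, giving 1−D = 0.273564 (working shown to 6 dp, full precision carried).
Site B: N=152, proportions 0.019737, 0.065789, 0.835526, 0.032895, 0.046053, giving 1−D = 0.293975.
Difference = |0.273564 − 0.293975| = 0.020411, i.e. 0.0204 to 4 decimal places.

0.0204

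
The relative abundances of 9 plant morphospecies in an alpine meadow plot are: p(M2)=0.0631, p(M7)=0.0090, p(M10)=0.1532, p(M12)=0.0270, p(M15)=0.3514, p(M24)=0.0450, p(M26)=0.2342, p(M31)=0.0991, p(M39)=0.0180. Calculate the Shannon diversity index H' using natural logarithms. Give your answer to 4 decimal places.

Each pᵢ ln pᵢ term (working shown to 6 dp, full precision carried): 0.0631×(-2.763035)=-0.174347, 0.009×(-4.710531)=-0.042395, 0.1532×(-1.876011)=-0.287405, 0.027×(-3.611918)=-0.097522, 0.3514×(-1.045830)=-0.367505, 0.045×(-3.101093)=-0.139549, 0.2342×(-1.451580)=-0.339960, 0.0991×(-2.311626)=-0.229082, 0.018×(-4.017384)=-0.072313.
Sum = -1.750078, so H' = 1.7501.

1.7501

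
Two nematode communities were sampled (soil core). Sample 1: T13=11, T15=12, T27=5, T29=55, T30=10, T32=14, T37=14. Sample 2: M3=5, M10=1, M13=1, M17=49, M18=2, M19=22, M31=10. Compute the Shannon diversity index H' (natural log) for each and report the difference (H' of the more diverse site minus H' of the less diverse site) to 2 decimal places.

0.38

Sample 1: N=121, proportions 0.0909, 0.0992, 0.0413, 0.4545, 0.0826, 0.1157, 0.1157, giving H' = 1.6424 (working shown to 4 dp, full precision carried).
Sample 2: N=90, proportions 0.0556, 0.0111, 0.0111, 0.5444, 0.0222, 0.2444, 0.1111, giving H' = 1.2647.
Difference = |1.6424 − 1.2647| = 0.3777, i.e. 0.38 to 2 decimal places.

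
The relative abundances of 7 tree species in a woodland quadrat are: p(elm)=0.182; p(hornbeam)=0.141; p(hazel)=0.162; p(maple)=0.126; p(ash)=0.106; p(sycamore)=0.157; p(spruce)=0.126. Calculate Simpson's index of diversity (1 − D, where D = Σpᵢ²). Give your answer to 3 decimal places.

0.853

D = 0.182² + 0.141² + 0.162² + 0.126² + 0.106² + 0.157² + 0.126² = 0.03312 + 0.01988 + 0.02624 + 0.01588 + 0.01124 + 0.02465 + 0.01588 = 0.14689 (working shown to 5 dp, full precision carried).
So 1 − D = 0.85311, i.e. 0.853 to 3 decimal places.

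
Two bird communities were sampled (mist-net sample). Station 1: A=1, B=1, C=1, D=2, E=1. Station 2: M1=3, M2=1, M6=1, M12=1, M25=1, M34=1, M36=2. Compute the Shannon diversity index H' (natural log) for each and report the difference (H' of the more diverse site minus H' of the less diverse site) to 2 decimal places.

Station 1: N=6, proportions 0.1667, 0.1667, 0.1667, 0.3333, 0.1667, giving H' = 1.5607 (working shown to 4 dp, full precision carried).
Station 2: N=10, proportions 0.3, 0.1, 0.1, 0.1, 0.1, 0.1, 0.2, giving H' = 1.8344.
Difference = |1.5607 − 1.8344| = 0.2737, i.e. 0.27 to 2 decimal places.

0.27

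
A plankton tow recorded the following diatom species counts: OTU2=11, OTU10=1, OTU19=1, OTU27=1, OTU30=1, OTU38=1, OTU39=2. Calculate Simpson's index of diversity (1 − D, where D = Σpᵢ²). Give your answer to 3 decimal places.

0.599

Total N = 11+1+1+1+1+1+2 = 18, so the proportions are 0.61111, 0.05556, 0.05556, 0.05556, 0.05556, 0.05556, 0.11111 (working shown to 5 dp, full precision carried).
D = 0.61111² + 0.05556² + 0.05556² + 0.05556² + 0.05556² + 0.05556² + 0.11111² = 0.37346 + 0.00309 + 0.00309 + 0.00309 + 0.00309 + 0.00309 + 0.01235 = 0.40123.
So 1 − D = 0.59877, i.e. 0.599 to 3 decimal places.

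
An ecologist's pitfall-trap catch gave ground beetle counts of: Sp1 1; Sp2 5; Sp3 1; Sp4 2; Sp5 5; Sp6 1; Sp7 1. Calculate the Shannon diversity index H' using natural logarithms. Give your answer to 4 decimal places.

1.6800

Total N = 1+5+1+2+5+1+1 = 16, so the proportions are 0.0625, 0.3125, 0.0625, 0.125, 0.3125, 0.0625, 0.0625 (working shown to 6 dp, full precision carried).
Each pᵢ ln pᵢ term: 0.0625×(-2.772589)=-0.173287, 0.3125×(-1.163151)=-0.363485, 0.0625×(-2.772589)=-0.173287, 0.125×(-2.079442)=-0.259930, 0.3125×(-1.163151)=-0.363485, 0.0625×(-2.772589)=-0.173287, 0.0625×(-2.772589)=-0.173287.
Sum = -1.680047, so H' = 1.6800.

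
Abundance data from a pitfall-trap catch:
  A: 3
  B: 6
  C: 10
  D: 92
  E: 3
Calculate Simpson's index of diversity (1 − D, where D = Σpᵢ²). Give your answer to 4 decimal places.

0.3369

Total N = 3+6+10+92+3 = 114, so the proportions are 0.026316, 0.052632, 0.087719, 0.807018, 0.026316 (working shown to 6 dp, full precision carried).
D = 0.026316² + 0.052632² + 0.087719² + 0.807018² + 0.026316² = 0.000693 + 0.002770 + 0.007695 + 0.651277 + 0.000693 = 0.663127.
So 1 − D = 0.336873, i.e. 0.3369 to 4 decimal places.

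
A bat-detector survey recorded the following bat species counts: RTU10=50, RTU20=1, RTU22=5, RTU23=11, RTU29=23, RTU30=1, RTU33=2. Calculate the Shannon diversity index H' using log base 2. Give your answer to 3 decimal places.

Total N = 50+1+5+11+23+1+2 = 93, so the proportions are 0.53763, 0.01075, 0.05376, 0.11828, 0.24731, 0.01075, 0.02151 (working shown to 5 dp, full precision carried).
Each pᵢ log₂ pᵢ term: 0.53763×(-0.89530)=-0.48135, 0.01075×(-6.53916)=-0.07031, 0.05376×(-4.21723)=-0.22673, 0.11828×(-3.07973)=-0.36427, 0.24731×(-2.01560)=-0.49848, 0.01075×(-6.53916)=-0.07031, 0.02151×(-5.53916)=-0.11912.
Sum = -1.83058, so H' = 1.831.

1.831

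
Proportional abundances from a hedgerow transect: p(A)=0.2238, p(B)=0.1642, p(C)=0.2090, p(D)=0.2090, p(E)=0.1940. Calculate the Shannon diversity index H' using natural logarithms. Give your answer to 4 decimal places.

Each pᵢ ln pᵢ term (working shown to 6 dp, full precision carried): 0.2238×(-1.497002)=-0.335029, 0.1642×(-1.806670)=-0.296655, 0.209×(-1.565421)=-0.327173, 0.209×(-1.565421)=-0.327173, 0.194×(-1.639897)=-0.318140.
Sum = -1.604170, so H' = 1.6042.

1.6042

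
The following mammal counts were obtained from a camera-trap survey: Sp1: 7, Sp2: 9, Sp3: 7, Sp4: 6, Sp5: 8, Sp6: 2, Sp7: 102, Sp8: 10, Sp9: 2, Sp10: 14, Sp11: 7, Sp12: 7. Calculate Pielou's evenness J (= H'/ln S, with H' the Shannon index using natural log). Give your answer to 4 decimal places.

0.6777

Total N = 7+9+7+6+8+2+102+10+2+14+7+7 = 181, so the proportions are 0.038674, 0.049724, 0.038674, 0.033149, 0.044199, 0.01105, 0.563536, 0.055249, 0.01105, 0.077348, 0.038674, 0.038674 (working shown to 6 dp, full precision carried).
H' = −Σ pᵢ ln pᵢ = −((-0.125791) + (-0.149235) + (-0.125791) + (-0.112931) + (-0.137859) + (-0.049783) + (-0.323201) + (-0.159995) + (-0.049783) + (-0.197968) + (-0.125791) + (-0.125791)) = 1.683917.
With S = 12 species, ln S = 2.484907, so J = 1.683917/2.484907 = 0.677658, i.e. 0.6777 to 4 decimal places.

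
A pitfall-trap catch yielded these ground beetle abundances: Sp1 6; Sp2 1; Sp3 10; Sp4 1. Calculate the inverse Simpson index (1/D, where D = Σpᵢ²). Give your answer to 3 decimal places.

2.348

Total N = 6+1+10+1 = 18, so the proportions are 0.333333, 0.055556, 0.555556, 0.055556 (working shown to 6 dp, full precision carried).
D = 0.333333² + 0.055556² + 0.555556² + 0.055556² = 0.111111 + 0.003086 + 0.308642 + 0.003086 = 0.425926.
So 1/D = 2.34783, i.e. 2.348 to 3 decimal places.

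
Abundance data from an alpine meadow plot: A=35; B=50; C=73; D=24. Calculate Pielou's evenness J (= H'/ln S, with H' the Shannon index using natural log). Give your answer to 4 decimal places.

0.9418

Total N = 35+50+73+24 = 182, so the proportions are 0.192308, 0.274725, 0.401099, 0.131868 (working shown to 6 dp, full precision carried).
H' = −Σ pᵢ ln pᵢ = −((-0.317050) + (-0.354941) + (-0.366423) + (-0.267159)) = 1.305572.
With S = 4 species, ln S = 1.386294, so J = 1.305572/1.386294 = 0.941771, i.e. 0.9418 to 4 decimal places.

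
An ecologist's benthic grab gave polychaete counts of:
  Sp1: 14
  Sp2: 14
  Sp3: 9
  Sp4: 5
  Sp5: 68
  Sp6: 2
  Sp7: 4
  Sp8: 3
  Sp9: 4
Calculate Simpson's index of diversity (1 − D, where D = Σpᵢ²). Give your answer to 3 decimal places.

0.658

Total N = 14+14+9+5+68+2+4+3+4 = 123, so the proportions are 0.11382, 0.11382, 0.07317, 0.04065, 0.55285, 0.01626, 0.03252, 0.02439, 0.03252 (working shown to 5 dp, full precision carried).
D = 0.11382² + 0.11382² + 0.07317² + 0.04065² + 0.55285² + 0.01626² + 0.03252² + 0.02439² + 0.03252² = 0.01296 + 0.01296 + 0.00535 + 0.00165 + 0.30564 + 0.00026 + 0.00106 + 0.00059 + 0.00106 = 0.34153.
So 1 − D = 0.65847, i.e. 0.658 to 3 decimal places.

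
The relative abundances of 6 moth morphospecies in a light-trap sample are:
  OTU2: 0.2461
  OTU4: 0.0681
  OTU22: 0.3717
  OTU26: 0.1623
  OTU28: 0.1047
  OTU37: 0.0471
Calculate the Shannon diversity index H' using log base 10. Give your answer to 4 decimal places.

Each pᵢ log₁₀ pᵢ term (working shown to 6 dp, full precision carried): 0.2461×(-0.608888)=-0.149847, 0.0681×(-1.166853)=-0.079463, 0.3717×(-0.429807)=-0.159759, 0.1623×(-0.789681)=-0.128165, 0.1047×(-0.980053)=-0.102612, 0.0471×(-1.326979)=-0.062501.
Sum = -0.682347, so H' = 0.6823.

0.6823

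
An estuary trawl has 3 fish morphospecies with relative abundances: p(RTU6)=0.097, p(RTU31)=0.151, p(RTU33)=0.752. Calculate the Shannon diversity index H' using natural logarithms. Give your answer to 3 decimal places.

Each pᵢ ln pᵢ term (working shown to 5 dp, full precision carried): 0.097×(-2.33304)=-0.22631, 0.151×(-1.89048)=-0.28546, 0.752×(-0.28502)=-0.21433.
Sum = -0.72610, so H' = 0.726.

0.726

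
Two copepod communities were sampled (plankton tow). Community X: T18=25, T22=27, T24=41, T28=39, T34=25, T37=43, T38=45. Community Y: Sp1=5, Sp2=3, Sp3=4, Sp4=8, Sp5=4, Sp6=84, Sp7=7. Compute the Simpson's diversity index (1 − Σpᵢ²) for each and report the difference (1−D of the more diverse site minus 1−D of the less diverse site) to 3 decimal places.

0.396

Community X: N=245, proportions 0.10204, 0.1102, 0.16735, 0.15918, 0.10204, 0.17551, 0.18367, giving 1−D = 0.84915 (working shown to 5 dp, full precision carried).
Community Y: N=115, proportions 0.04348, 0.02609, 0.03478, 0.06957, 0.03478, 0.73043, 0.06087, giving 1−D = 0.45293.
Difference = |0.84915 − 0.45293| = 0.39622, i.e. 0.396 to 3 decimal places.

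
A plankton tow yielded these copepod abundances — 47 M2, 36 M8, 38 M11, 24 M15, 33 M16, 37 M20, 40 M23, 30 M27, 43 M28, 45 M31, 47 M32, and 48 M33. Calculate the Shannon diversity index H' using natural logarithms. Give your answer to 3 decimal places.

Total N = 47+36+38+24+33+37+40+30+43+45+47+48 = 468, so the proportions are 0.10043, 0.07692, 0.0812, 0.05128, 0.07051, 0.07906, 0.08547, 0.0641, 0.09188, 0.09615, 0.10043, 0.10256 (working shown to 5 dp, full precision carried).
Each pᵢ ln pᵢ term: 0.10043×(-2.29832)=-0.23081, 0.07692×(-2.56495)=-0.19730, 0.0812×(-2.51088)=-0.20388, 0.05128×(-2.97041)=-0.15233, 0.07051×(-2.65196)=-0.18700, 0.07906×(-2.53755)=-0.20062, 0.08547×(-2.45959)=-0.21022, 0.0641×(-2.74727)=-0.17611, 0.09188×(-2.38727)=-0.21934, 0.09615×(-2.34181)=-0.22517, 0.10043×(-2.29832)=-0.23081, 0.10256×(-2.27727)=-0.23357.
Sum = -2.46716, so H' = 2.467.

2.467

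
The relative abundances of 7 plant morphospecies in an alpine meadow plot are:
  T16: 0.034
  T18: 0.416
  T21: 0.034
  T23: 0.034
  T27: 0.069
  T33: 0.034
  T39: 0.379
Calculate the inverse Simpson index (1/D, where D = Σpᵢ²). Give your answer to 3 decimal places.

D = 0.034² + 0.416² + 0.034² + 0.034² + 0.069² + 0.034² + 0.379² = 0.001156 + 0.173056 + 0.001156 + 0.001156 + 0.004761 + 0.001156 + 0.143641 = 0.326082 (working shown to 6 dp, full precision carried).
So 1/D = 3.06671, i.e. 3.067 to 3 decimal places.

3.067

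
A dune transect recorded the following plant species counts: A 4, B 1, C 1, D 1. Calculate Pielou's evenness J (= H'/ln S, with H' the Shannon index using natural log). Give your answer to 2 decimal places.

Total N = 4+1+1+1 = 7, so the proportions are 0.5714, 0.1429, 0.1429, 0.1429 (working shown to 4 dp, full precision carried).
H' = −Σ pᵢ ln pᵢ = −((-0.3198) + (-0.2780) + (-0.2780) + (-0.2780)) = 1.1537.
With S = 4 species, ln S = 1.3863, so J = 1.1537/1.3863 = 0.8322, i.e. 0.83 to 2 decimal places.

0.83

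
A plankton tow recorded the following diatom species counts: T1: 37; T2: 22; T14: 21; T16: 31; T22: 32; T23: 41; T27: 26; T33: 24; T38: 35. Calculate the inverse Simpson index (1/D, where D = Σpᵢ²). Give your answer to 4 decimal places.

Total N = 37+22+21+31+32+41+26+24+35 = 269, so the proportions are 0.13754647, 0.08178439, 0.07806691, 0.11524164, 0.11895911, 0.15241636, 0.09665428, 0.08921933, 0.13011152 (working shown to 8 dp, full precision carried).
D = 0.13754647² + 0.08178439² + 0.07806691² + 0.11524164² + 0.11895911² + 0.15241636² + 0.09665428² + 0.08921933² + 0.13011152² = 0.01891903 + 0.00668869 + 0.00609444 + 0.01328063 + 0.01415127 + 0.02323075 + 0.00934205 + 0.00796009 + 0.01692901 = 0.11659596.
So 1/D = 8.576627, i.e. 8.5766 to 4 decimal places.

8.5766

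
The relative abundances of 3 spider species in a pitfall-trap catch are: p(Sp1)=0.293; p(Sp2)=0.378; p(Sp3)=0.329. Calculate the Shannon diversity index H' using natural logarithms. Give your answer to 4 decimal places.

Each pᵢ ln pᵢ term (working shown to 6 dp, full precision carried): 0.293×(-1.227583)=-0.359682, 0.378×(-0.972861)=-0.367741, 0.329×(-1.111698)=-0.365748.
Sum = -1.093172, so H' = 1.0932.

1.0932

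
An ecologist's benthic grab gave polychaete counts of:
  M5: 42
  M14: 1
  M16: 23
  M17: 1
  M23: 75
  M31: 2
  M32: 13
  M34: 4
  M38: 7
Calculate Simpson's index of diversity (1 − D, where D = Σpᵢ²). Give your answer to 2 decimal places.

Total N = 42+1+23+1+75+2+13+4+7 = 168, so the proportions are 0.25, 0.006, 0.1369, 0.006, 0.4464, 0.0119, 0.0774, 0.0238, 0.0417 (working shown to 4 dp, full precision carried).
D = 0.25² + 0.006² + 0.1369² + 0.006² + 0.4464² + 0.0119² + 0.0774² + 0.0238² + 0.0417² = 0.0625 + 0.0000 + 0.0187 + 0.0000 + 0.1993 + 0.0001 + 0.0060 + 0.0006 + 0.0017 = 0.2890.
So 1 − D = 0.7110, i.e. 0.71 to 2 decimal places.

0.71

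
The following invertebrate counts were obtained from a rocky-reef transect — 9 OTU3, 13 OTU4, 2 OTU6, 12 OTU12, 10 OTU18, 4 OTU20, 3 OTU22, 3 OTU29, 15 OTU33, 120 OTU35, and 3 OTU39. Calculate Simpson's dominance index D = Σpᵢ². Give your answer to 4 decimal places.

Total N = 9+13+2+12+10+4+3+3+15+120+3 = 194, so the proportions are 0.046392, 0.06701, 0.010309, 0.061856, 0.051546, 0.020619, 0.015464, 0.015464, 0.07732, 0.618557, 0.015464 (working shown to 6 dp, full precision carried).
D = 0.046392² + 0.06701² + 0.010309² + 0.061856² + 0.051546² + 0.020619² + 0.015464² + 0.015464² + 0.07732² + 0.618557² + 0.015464² = 0.002152 + 0.004490 + 0.000106 + 0.003826 + 0.002657 + 0.000425 + 0.000239 + 0.000239 + 0.005978 + 0.382612 + 0.000239 = 0.402965.
To 4 decimal places, D = 0.4030.

0.4030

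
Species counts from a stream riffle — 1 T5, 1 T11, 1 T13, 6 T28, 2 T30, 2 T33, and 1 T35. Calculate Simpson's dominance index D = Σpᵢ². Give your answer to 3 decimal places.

Total N = 1+1+1+6+2+2+1 = 14, so the proportions are 0.07143, 0.07143, 0.07143, 0.42857, 0.14286, 0.14286, 0.07143 (working shown to 5 dp, full precision carried).
D = 0.07143² + 0.07143² + 0.07143² + 0.42857² + 0.14286² + 0.14286² + 0.07143² = 0.00510 + 0.00510 + 0.00510 + 0.18367 + 0.02041 + 0.02041 + 0.00510 = 0.24490.
To 3 decimal places, D = 0.245.

0.245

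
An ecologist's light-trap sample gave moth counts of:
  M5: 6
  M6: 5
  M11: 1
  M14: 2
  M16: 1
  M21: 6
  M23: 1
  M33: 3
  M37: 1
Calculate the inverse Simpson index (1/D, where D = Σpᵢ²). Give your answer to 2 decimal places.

Total N = 6+5+1+2+1+6+1+3+1 = 26, so the proportions are 0.230769, 0.192308, 0.038462, 0.076923, 0.038462, 0.230769, 0.038462, 0.115385, 0.038462 (working shown to 6 dp, full precision carried).
D = 0.230769² + 0.192308² + 0.038462² + 0.076923² + 0.038462² + 0.230769² + 0.038462² + 0.115385² + 0.038462² = 0.053254 + 0.036982 + 0.001479 + 0.005917 + 0.001479 + 0.053254 + 0.001479 + 0.013314 + 0.001479 = 0.168639.
So 1/D = 5.9298, i.e. 5.93 to 2 decimal places.

5.93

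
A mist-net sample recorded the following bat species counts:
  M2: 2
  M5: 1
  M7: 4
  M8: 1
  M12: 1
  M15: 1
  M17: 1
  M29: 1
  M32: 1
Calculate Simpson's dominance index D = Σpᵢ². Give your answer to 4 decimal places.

0.1598

Total N = 2+1+4+1+1+1+1+1+1 = 13, so the proportions are 0.153846, 0.076923, 0.307692, 0.076923, 0.076923, 0.076923, 0.076923, 0.076923, 0.076923 (working shown to 6 dp, full precision carried).
D = 0.153846² + 0.076923² + 0.307692² + 0.076923² + 0.076923² + 0.076923² + 0.076923² + 0.076923² + 0.076923² = 0.023669 + 0.005917 + 0.094675 + 0.005917 + 0.005917 + 0.005917 + 0.005917 + 0.005917 + 0.005917 = 0.159763.
To 4 decimal places, D = 0.1598.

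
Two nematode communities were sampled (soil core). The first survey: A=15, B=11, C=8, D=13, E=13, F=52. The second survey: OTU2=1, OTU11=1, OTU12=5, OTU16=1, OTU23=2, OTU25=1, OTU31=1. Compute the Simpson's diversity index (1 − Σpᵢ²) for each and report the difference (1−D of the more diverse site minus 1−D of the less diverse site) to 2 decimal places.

The first survey: N=112, proportions 0.1339, 0.0982, 0.0714, 0.1161, 0.1161, 0.4643, giving 1−D = 0.7248 (working shown to 4 dp, full precision carried).
The second survey: N=12, proportions 0.0833, 0.0833, 0.4167, 0.0833, 0.1667, 0.0833, 0.0833, giving 1−D = 0.7639.
Difference = |0.7248 − 0.7639| = 0.0391, i.e. 0.04 to 2 decimal places.

0.04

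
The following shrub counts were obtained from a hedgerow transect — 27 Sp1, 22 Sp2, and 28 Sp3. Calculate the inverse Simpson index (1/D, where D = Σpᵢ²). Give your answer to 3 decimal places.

Total N = 27+22+28 = 77, so the proportions are 0.350649, 0.285714, 0.363636 (working shown to 6 dp, full precision carried).
D = 0.350649² + 0.285714² + 0.363636² = 0.122955 + 0.081633 + 0.132231 = 0.336819.
So 1/D = 2.96895, i.e. 2.969 to 3 decimal places.

2.969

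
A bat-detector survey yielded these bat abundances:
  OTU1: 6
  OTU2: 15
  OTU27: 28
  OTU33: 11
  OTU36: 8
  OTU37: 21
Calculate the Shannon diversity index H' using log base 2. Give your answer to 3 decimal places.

Total N = 6+15+28+11+8+21 = 89, so the proportions are 0.06742, 0.16854, 0.31461, 0.1236, 0.08989, 0.23596 (working shown to 5 dp, full precision carried).
Each pᵢ log₂ pᵢ term: 0.06742×(-3.89077)=-0.26230, 0.16854×(-2.56884)=-0.43295, 0.31461×(-1.66838)=-0.52488, 0.1236×(-3.01630)=-0.37280, 0.08989×(-3.47573)=-0.31243, 0.23596×(-2.08342)=-0.49159.
Sum = -2.39695, so H' = 2.397.

2.397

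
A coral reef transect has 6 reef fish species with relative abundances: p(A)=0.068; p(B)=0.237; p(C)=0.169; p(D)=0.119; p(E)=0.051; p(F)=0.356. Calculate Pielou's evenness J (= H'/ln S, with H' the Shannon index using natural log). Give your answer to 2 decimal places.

H' = −Σ pᵢ ln pᵢ = −((-0.1828) + (-0.3412) + (-0.3005) + (-0.2533) + (-0.1518) + (-0.3677)) = 1.5972 (working shown to 4 dp, full precision carried).
With S = 6 species, ln S = 1.7918, so J = 1.5972/1.7918 = 0.8914, i.e. 0.89 to 2 decimal places.

0.89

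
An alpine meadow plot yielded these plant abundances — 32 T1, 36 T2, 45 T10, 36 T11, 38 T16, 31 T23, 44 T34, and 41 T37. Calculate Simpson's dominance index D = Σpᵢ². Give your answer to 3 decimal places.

0.127

Total N = 32+36+45+36+38+31+44+41 = 303, so the proportions are 0.10561, 0.11881, 0.14851, 0.11881, 0.12541, 0.10231, 0.14521, 0.13531 (working shown to 5 dp, full precision carried).
D = 0.10561² + 0.11881² + 0.14851² + 0.11881² + 0.12541² + 0.10231² + 0.14521² + 0.13531² = 0.01115 + 0.01412 + 0.02206 + 0.01412 + 0.01573 + 0.01047 + 0.02109 + 0.01831 = 0.12704.
To 3 decimal places, D = 0.127.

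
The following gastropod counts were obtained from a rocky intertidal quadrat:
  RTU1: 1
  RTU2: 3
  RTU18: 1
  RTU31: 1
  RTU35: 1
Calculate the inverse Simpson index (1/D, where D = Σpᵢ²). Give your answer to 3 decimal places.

3.769

Total N = 1+3+1+1+1 = 7, so the proportions are 0.1428571, 0.4285714, 0.1428571, 0.1428571, 0.1428571 (working shown to 7 dp, full precision carried).
D = 0.1428571² + 0.4285714² + 0.1428571² + 0.1428571² + 0.1428571² = 0.0204082 + 0.1836735 + 0.0204082 + 0.0204082 + 0.0204082 = 0.2653061.
So 1/D = 3.76923, i.e. 3.769 to 3 decimal places.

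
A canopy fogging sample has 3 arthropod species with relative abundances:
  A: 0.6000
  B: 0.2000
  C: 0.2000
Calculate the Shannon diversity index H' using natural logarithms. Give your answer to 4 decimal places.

0.9503

Each pᵢ ln pᵢ term (working shown to 6 dp, full precision carried): 0.6×(-0.510826)=-0.306495, 0.2×(-1.609438)=-0.321888, 0.2×(-1.609438)=-0.321888.
Sum = -0.950271, so H' = 0.9503.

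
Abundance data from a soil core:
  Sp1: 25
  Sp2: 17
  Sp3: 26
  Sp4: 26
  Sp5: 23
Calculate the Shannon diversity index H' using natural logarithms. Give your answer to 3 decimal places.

1.598

Total N = 25+17+26+26+23 = 117, so the proportions are 0.21368, 0.1453, 0.22222, 0.22222, 0.19658 (working shown to 5 dp, full precision carried).
Each pᵢ ln pᵢ term: 0.21368×(-1.54330)=-0.32976, 0.1453×(-1.92896)=-0.28028, 0.22222×(-1.50408)=-0.33424, 0.22222×(-1.50408)=-0.33424, 0.19658×(-1.62668)=-0.31977.
Sum = -1.59829, so H' = 1.598.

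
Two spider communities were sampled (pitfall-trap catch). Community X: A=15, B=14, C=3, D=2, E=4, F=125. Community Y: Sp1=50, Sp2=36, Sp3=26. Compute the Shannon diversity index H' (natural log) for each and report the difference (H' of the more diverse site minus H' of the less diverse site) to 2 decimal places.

Community X: N=163, proportions 0.09202, 0.08589, 0.0184, 0.01227, 0.02454, 0.76687, giving H' = 0.85244 (working shown to 5 dp, full precision carried).
Community Y: N=112, proportions 0.44643, 0.32143, 0.23214, giving H' = 1.06387.
Difference = |0.85244 − 1.06387| = 0.21143, i.e. 0.21 to 2 decimal places.

0.21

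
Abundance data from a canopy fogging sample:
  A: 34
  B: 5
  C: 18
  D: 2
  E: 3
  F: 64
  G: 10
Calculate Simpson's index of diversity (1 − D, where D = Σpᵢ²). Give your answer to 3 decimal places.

0.691

Total N = 34+5+18+2+3+64+10 = 136, so the proportions are 0.25, 0.03676, 0.13235, 0.01471, 0.02206, 0.47059, 0.07353 (working shown to 5 dp, full precision carried).
D = 0.25² + 0.03676² + 0.13235² + 0.01471² + 0.02206² + 0.47059² + 0.07353² = 0.06250 + 0.00135 + 0.01752 + 0.00022 + 0.00049 + 0.22145 + 0.00541 = 0.30893.
So 1 − D = 0.69107, i.e. 0.691 to 3 decimal places.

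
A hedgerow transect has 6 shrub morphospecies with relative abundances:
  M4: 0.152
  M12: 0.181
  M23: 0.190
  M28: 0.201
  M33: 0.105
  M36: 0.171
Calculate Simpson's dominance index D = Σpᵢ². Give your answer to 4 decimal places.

0.1726

D = 0.152² + 0.181² + 0.19² + 0.201² + 0.105² + 0.171² = 0.023104 + 0.032761 + 0.036100 + 0.040401 + 0.011025 + 0.029241 = 0.172632 (working shown to 6 dp, full precision carried).
To 4 decimal places, D = 0.1726.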